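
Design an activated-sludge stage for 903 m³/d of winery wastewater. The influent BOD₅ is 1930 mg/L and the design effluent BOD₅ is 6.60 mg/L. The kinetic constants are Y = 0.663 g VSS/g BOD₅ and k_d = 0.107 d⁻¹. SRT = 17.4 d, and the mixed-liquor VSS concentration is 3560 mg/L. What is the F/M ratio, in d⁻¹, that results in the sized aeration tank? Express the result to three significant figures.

F/M ≈ 0.249 d⁻¹

Rearranging the biomass balance for a CMAS with decay, V = Y·Q·ΔS·θ_c / [X·(1+k_d θ_c)] = 0.663 × 903 × (1930 − 6.60) × 17.4 / [3560 × (1 + 0.107 × 17.4)] = 2×10^7 / 10188 = 1967 m³.
F/M = Q·S₀ / (V·X) = 903 × 1930 / (1967 × 3560) = 0.2489 g BOD₅·(g VSS·d)⁻¹.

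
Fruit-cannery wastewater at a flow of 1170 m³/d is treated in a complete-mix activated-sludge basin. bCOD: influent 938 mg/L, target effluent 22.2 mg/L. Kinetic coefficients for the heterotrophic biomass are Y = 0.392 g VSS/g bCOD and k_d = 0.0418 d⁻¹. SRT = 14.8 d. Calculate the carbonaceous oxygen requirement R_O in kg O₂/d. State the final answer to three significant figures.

R_O ≈ 703 kg O₂/d

Y_obs = Y / (1 + k_d θ_c) = 0.392 / (1 + 0.0418 × 14.8) = 0.392 / 1.619 = 0.2422.
Q·(S₀ − S) = 1170 × (938 − 22.2) × 10⁻³ = 1071 kg/d removed.
P_X = Y_obs·Q·(S₀ − S) = 0.2422 × 1071 = 259.5 kg VSS/d.
R_O = Q·(S₀ − S) − 1.42·P_X = 1071 − 1.42 × 259.5 = 703.0 kg O₂/d.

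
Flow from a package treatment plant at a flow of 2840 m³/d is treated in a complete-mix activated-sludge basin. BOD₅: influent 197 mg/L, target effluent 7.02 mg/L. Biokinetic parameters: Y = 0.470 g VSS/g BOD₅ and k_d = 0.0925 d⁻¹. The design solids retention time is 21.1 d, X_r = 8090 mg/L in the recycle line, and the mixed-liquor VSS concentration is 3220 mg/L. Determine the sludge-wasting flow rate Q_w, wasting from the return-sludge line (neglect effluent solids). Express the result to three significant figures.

Q_w ≈ 10.6 m³/d

From the SRT design equation V = Y Q (S₀−S) θ_c / [X (1 + k_d θ_c)] = 0.470 × 2840 × (197 − 7.02) × 21.1 / [3220 × (1 + 0.0925 × 21.1)] = 5.35×10^6 / 9505 = 563.0 m³.
Wasting from the return line (neglecting effluent solids): Q_w = V·X / (θ_c·X_r) = 563.0 × 3220 / (21.1 × 8090) = 10.62 m³/d.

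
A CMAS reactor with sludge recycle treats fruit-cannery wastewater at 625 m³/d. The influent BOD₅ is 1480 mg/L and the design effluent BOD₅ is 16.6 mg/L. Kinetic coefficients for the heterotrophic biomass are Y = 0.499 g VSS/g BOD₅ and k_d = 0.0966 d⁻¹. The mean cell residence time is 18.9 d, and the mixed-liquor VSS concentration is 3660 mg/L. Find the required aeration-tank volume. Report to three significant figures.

Steady-state biomass mass balance: V·X·(1 + k_d·θ_c) = Y·Q·(S₀ − S)·θ_c, so V = 0.499 × 625 × (1480 − 16.6) × 18.9 / [3660 × (1 + 0.0966 × 18.9)] = 8.63×10^6 / 10342 = 834.1 m³.

V ≈ 834 m³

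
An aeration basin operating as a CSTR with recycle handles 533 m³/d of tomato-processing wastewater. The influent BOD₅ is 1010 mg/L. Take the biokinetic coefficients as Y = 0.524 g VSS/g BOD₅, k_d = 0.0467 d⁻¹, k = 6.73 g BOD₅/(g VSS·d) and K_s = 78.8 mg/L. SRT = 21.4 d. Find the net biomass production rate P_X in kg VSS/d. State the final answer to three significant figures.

For a completely mixed reactor with recycle the Lawrence–McCarty relation gives S = K_s·(1 + k_d·θ_c) / [θ_c·(Y·k − k_d) − 1] = 78.8 × (1 + 0.0467 × 21.4) / [21.4 × (0.524 × 6.73 − 0.0467) − 1] = 157.6 / 73.47 = 2.144 mg/L.
Observed yield with endogenous decay: Y_obs = Y / (1 + k_d·θ_c) = 0.524 / (1 + 0.0467 × 21.4) = 0.524 / 1.999 = 0.2621 g VSS/g BOD₅.
Substrate removed = Q·(S₀ − S) = 533 m³/d × (1010 − 2.14) g/m³ = 5.37×10^5 g/d = 537.2 kg/d.
So the net sludge growth is P_X = 0.2621 × 537.2 = 140.8 kg VSS/d.

P_X ≈ 141 kg VSS/d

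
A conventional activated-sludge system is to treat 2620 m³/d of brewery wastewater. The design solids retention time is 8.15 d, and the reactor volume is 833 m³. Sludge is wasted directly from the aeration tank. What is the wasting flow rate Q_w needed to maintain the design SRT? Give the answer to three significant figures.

With mixed-liquor wasting, θ_c = V/Q_w, so Q_w = V/θ_c = 833.0/8.15 = 102.2 m³/d.

Q_w ≈ 102 m³/d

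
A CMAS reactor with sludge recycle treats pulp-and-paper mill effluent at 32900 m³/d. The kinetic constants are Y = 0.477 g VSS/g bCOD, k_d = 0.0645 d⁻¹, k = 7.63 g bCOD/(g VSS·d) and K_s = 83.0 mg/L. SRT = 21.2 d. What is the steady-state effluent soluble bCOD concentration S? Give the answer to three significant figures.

S ≈ 2.63 mg/L

For a completely mixed reactor with recycle the Lawrence–McCarty relation gives S = K_s·(1 + k_d·θ_c) / [θ_c·(Y·k − k_d) − 1] = 83.0 × (1 + 0.0645 × 21.2) / [21.2 × (0.477 × 7.63 − 0.0645) − 1] = 196.5 / 74.79 = 2.627 mg/L.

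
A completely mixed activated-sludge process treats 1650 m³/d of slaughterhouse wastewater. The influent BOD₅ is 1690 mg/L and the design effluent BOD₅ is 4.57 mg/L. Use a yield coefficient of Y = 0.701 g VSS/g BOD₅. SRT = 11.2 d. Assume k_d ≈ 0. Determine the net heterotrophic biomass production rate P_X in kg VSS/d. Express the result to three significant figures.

With endogenous decay neglected, the observed yield equals the true yield: Y_obs = Y = 0.701 g VSS/g BOD₅.
Q·(S₀ − S) = 1650 × (1690 − 4.57) × 10⁻³ = 2781 kg/d removed.
So the net sludge growth is P_X = 0.7010 × 2781 = 1949 kg VSS/d.

P_X ≈ 1950 kg VSS/d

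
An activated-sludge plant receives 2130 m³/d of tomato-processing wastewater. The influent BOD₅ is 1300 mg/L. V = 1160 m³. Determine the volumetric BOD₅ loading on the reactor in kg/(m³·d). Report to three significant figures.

L_v ≈ 2.39 kg BOD₅/(m³·d)

Volumetric loading L_v = Q·S₀ / V = 2130 × 1300 g/m³ / 1160 m³ = 2387 g/(m³·d) = 2.387 kg BOD₅/(m³·d).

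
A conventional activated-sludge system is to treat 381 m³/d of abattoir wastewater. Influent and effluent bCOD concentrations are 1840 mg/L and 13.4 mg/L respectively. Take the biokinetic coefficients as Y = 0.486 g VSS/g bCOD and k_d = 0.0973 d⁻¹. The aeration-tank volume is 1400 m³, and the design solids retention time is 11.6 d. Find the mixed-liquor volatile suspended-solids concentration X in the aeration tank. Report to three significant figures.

X ≈ 1320 mg/L

From V·X·(1 + k_d·θ_c) = Y·Q·(S₀ − S)·θ_c: X = 0.486 × 381 × (1840 − 13.4) × 11.6 / [1400 × (1 + 0.0973 × 11.6)] = 1317 mg/L.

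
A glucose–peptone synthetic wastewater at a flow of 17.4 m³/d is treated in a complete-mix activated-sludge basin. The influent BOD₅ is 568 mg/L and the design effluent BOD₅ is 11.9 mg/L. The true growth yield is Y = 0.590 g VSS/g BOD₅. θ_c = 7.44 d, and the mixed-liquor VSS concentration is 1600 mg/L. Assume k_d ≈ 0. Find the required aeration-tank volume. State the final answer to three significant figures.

V ≈ 26.5 m³

Biomass mass balance (decay neglected): V·X = Y·Q·(S₀ − S)·θ_c, so V = 0.590 × 17.4 × (568 − 11.9) × 7.44 / 1600 = 26.55 m³.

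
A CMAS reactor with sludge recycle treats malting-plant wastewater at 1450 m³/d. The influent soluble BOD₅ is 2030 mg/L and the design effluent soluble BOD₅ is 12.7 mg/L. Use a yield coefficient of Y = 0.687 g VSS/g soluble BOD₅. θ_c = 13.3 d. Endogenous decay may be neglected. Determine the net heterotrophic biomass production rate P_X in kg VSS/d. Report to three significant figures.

P_X ≈ 2010 kg VSS/d

With endogenous decay neglected, the observed yield equals the true yield: Y_obs = Y = 0.687 g VSS/g soluble BOD₅.
Mass of soluble BOD₅ removed per day: Q(S₀ − S) = 1450 × 2017 g/m³ = 2925 kg/d.
Biomass produced: P_X = Y_obs·Q·ΔS = 0.6870 × 2925 ≈ 2010 kg VSS/d.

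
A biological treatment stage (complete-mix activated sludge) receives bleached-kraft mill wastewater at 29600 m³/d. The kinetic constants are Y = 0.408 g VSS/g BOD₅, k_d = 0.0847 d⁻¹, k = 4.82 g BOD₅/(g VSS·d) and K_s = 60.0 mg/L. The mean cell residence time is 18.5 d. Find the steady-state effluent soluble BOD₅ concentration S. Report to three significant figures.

From the Monod/SRT balance for a CMAS, S = K_s·(1+k_d θ_c)/[θ_c·(Y k − k_d) − 1] = 60.0 × (1 + 0.0847 × 18.5) / [18.5 × (0.408 × 4.82 − 0.0847) − 1] = 154.0 / 33.81 = 4.555 mg/L.

S ≈ 4.55 mg/L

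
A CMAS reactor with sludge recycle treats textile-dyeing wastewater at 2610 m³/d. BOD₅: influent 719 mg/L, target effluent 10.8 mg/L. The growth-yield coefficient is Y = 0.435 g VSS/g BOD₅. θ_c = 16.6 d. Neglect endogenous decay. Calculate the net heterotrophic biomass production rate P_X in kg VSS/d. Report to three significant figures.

P_X ≈ 804 kg VSS/d

No decay correction is needed, so Y_obs = Y = 0.435.
ΔS = 719 − 10.8 = 708.2 mg/L, so the substrate removal rate is 2610 × 708.2/1000 = 1848 kg BOD₅/d.
So the net sludge growth is P_X = 0.4350 × 1848 = 804.1 kg VSS/d.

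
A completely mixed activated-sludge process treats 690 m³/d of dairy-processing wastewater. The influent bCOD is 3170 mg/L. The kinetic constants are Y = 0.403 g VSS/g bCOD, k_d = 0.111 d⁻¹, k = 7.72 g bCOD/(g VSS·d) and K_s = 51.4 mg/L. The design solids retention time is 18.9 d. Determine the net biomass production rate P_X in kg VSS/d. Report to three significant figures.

P_X ≈ 284 kg VSS/d

From the Monod/SRT balance for a CMAS, S = K_s·(1+k_d θ_c)/[θ_c·(Y k − k_d) − 1] = 51.4 × (1 + 0.111 × 18.9) / [18.9 × (0.403 × 7.72 − 0.111) − 1] = 159.2 / 55.70 = 2.859 mg/L.
Y_obs = Y / (1 + k_d θ_c) = 0.403 / (1 + 0.111 × 18.9) = 0.403 / 3.098 = 0.1301.
ΔS = 3170 − 2.86 = 3167 mg/L, so the substrate removal rate is 690 × 3167/1000 = 2185 kg bCOD/d.
P_X = Y_obs · Q(S₀ − S) = 0.1301 × 2185 = 284.3 kg VSS/d.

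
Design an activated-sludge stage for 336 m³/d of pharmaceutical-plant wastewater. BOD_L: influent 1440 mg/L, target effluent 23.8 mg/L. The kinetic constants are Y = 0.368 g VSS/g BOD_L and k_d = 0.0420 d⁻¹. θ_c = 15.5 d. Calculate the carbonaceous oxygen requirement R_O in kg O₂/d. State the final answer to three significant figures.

The observed yield is Y_obs = Y/(1 + k_d·θ_c) = 0.368 / (1 + 0.0420 × 15.5) = 0.368 / 1.651 = 0.2229 g VSS per g BOD_L removed.
ΔS = 1440 − 23.8 = 1416 mg/L, so the substrate removal rate is 336 × 1416/1000 = 475.8 kg BOD_L/d.
Net sludge production P_X = 0.2229 × 475.8 = 106.1 kg VSS/d.
R_O = Q·ΔS − 1.42 P_X = 475.8 − 150.6 = 325.2 kg O₂/d.

R_O ≈ 325 kg O₂/d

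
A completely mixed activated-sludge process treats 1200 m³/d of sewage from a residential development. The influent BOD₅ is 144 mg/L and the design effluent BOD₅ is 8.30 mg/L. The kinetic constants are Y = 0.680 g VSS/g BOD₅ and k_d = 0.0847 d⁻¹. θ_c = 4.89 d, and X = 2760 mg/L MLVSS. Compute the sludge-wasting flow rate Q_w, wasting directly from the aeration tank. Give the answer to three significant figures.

From the SRT design equation V = Y Q (S₀−S) θ_c / [X (1 + k_d θ_c)] = 0.680 × 1200 × (144 − 8.30) × 4.89 / [2760 × (1 + 0.0847 × 4.89)] = 5.41×10^5 / 3903 = 138.7 m³.
With mixed-liquor wasting, θ_c = V/Q_w, so Q_w = V/θ_c = 138.7/4.89 = 28.37 m³/d.

Q_w ≈ 28.4 m³/d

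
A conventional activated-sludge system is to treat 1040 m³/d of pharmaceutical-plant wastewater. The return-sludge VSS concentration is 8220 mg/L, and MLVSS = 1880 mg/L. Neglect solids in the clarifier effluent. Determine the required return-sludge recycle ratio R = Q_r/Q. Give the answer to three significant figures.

Solids balance on the clarifier gives (1+R)X = R·X_r, so R = X/(X_r − X) = 1880 / (8220 − 1880) = 0.2965.

R ≈ 0.297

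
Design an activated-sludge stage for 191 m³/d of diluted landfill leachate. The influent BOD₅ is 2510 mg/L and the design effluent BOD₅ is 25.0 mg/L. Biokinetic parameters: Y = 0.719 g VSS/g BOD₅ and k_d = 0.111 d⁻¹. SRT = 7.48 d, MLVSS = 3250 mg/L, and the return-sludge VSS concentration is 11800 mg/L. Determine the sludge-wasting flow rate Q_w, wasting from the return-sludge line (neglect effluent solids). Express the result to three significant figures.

Q_w ≈ 15.8 m³/d

Rearranging the biomass balance for a CMAS with decay, V = Y·Q·ΔS·θ_c / [X·(1+k_d θ_c)] = 0.719 × 191 × (2510 − 25.0) × 7.48 / [3250 × (1 + 0.111 × 7.48)] = 2.55×10^6 / 5948 = 429.1 m³.
θ_c = V·X/(Q_w·X_r) when wasting from the recycle, so Q_w = V·X/(θ_c·X_r) = 429.1 × 3250 / (7.48 × 11800) = 15.80 m³/d.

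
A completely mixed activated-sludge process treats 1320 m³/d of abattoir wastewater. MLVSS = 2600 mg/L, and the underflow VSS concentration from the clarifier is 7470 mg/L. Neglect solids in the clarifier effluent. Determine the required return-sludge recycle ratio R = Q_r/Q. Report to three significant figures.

R = Q_r/Q = X/(X_r − X) = 2600 / (7470 − 2600) = 0.5339.

R ≈ 0.534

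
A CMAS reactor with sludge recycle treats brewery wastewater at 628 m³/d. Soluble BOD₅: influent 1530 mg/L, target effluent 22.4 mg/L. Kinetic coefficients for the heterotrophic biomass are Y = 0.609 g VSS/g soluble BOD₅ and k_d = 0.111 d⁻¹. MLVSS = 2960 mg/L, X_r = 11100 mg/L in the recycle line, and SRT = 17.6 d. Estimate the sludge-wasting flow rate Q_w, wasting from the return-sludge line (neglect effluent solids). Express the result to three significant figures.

Q_w ≈ 17.6 m³/d

Steady-state biomass mass balance: V·X·(1 + k_d·θ_c) = Y·Q·(S₀ − S)·θ_c, so V = 0.609 × 628 × (1530 − 22.4) × 17.6 / [2960 × (1 + 0.111 × 17.6)] = 1.01×10^7 / 8743 = 1161 m³.
Wasting from the return line (neglecting effluent solids): Q_w = V·X / (θ_c·X_r) = 1161 × 2960 / (17.6 × 11100) = 17.59 m³/d.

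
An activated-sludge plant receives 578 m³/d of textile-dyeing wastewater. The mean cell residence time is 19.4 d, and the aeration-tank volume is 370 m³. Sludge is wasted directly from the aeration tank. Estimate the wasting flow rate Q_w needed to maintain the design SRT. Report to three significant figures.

For wasting at MLVSS concentration, Q_w = V/θ_c = 370.0/19.4 = 19.07 m³/d.

Q_w ≈ 19.1 m³/d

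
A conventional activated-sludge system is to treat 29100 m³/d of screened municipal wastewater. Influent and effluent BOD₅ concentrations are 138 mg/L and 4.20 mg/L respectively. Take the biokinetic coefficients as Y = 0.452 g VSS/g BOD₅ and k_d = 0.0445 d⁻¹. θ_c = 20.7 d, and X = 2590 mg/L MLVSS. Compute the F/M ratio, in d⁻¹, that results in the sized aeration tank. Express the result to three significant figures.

Rearranging the biomass balance for a CMAS with decay, V = Y·Q·ΔS·θ_c / [X·(1+k_d θ_c)] = 0.452 × 29100 × (138 − 4.20) × 20.7 / [2590 × (1 + 0.0445 × 20.7)] = 3.64×10^7 / 4976 = 7321 m³.
Food-to-microorganism ratio F/M = Q S₀ / (V X) = 29100 × 138 / (7321 × 2590) = 0.2118 d⁻¹.

F/M ≈ 0.212 d⁻¹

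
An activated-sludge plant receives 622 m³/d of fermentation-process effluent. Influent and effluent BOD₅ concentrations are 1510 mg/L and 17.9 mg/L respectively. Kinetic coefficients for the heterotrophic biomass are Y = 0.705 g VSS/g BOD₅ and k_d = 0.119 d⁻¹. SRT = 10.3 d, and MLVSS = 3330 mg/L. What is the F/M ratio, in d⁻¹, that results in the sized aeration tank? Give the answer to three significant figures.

F/M ≈ 0.310 d⁻¹

Rearranging the biomass balance for a CMAS with decay, V = Y·Q·ΔS·θ_c / [X·(1+k_d θ_c)] = 0.705 × 622 × (1510 − 17.9) × 10.3 / [3330 × (1 + 0.119 × 10.3)] = 6.74×10^6 / 7412 = 909.3 m³.
F/M = Q·S₀ / (V·X) = 622 × 1510 / (909.3 × 3330) = 0.3102 g BOD₅·(g VSS·d)⁻¹.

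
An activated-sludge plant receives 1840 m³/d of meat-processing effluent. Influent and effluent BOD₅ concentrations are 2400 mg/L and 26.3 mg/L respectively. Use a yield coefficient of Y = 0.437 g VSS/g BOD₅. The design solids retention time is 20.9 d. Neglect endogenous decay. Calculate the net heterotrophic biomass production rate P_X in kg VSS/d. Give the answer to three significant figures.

P_X ≈ 1910 kg VSS/d

With endogenous decay neglected, the observed yield equals the true yield: Y_obs = Y = 0.437 g VSS/g BOD₅.
ΔS = 2400 − 26.3 = 2374 mg/L, so the substrate removal rate is 1840 × 2374/1000 = 4368 kg BOD₅/d.
Net biomass production P_X = Y_obs × Q·(S₀ − S) = 0.4370 × 4368 = 1909 kg VSS/d.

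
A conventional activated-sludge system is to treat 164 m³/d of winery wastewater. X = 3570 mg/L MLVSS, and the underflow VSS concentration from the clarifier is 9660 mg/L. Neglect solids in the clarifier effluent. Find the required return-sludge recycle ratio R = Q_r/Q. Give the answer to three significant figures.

R ≈ 0.586

Solids balance on the clarifier gives (1+R)X = R·X_r, so R = X/(X_r − X) = 3570 / (9660 − 3570) = 0.5862.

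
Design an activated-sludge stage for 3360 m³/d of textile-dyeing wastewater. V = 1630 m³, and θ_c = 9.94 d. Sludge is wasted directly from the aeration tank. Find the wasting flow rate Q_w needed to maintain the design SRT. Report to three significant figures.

Wasting from the aeration tank: Q_w = V / θ_c = 1630 / 9.94 = 164.0 m³/d.

Q_w ≈ 164 m³/d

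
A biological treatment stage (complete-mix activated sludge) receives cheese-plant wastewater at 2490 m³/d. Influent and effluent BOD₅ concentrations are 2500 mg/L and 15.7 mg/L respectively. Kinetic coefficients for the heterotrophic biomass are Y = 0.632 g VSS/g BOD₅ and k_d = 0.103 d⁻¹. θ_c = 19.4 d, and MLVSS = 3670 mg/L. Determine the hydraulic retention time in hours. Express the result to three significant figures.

Steady-state biomass mass balance: V·X·(1 + k_d·θ_c) = Y·Q·(S₀ − S)·θ_c, so V = 0.632 × 2490 × (2500 − 15.7) × 19.4 / [3670 × (1 + 0.103 × 19.4)] = 7.58×10^7 / 11003 = 6893 m³.
τ = V/Q = 6893/2490 = 2.768 d, or 66.44 h.

τ ≈ 66.4 h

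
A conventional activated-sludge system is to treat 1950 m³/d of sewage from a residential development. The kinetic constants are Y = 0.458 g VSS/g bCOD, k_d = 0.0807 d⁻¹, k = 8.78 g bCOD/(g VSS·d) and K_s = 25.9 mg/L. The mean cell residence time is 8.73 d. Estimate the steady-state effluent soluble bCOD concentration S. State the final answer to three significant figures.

S ≈ 1.32 mg/L

For a completely mixed reactor with recycle the Lawrence–McCarty relation gives S = K_s·(1 + k_d·θ_c) / [θ_c·(Y·k − k_d) − 1] = 25.9 × (1 + 0.0807 × 8.73) / [8.73 × (0.458 × 8.78 − 0.0807) − 1] = 44.15 / 33.40 = 1.322 mg/L.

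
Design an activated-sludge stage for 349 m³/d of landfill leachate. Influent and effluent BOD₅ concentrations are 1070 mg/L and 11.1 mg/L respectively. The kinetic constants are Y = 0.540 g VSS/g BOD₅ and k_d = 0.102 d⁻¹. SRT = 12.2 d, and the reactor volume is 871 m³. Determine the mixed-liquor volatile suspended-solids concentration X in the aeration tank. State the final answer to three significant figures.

X ≈ 1250 mg/L

From V·X·(1 + k_d·θ_c) = Y·Q·(S₀ − S)·θ_c: X = 0.540 × 349 × (1070 − 11.1) × 12.2 / [871 × (1 + 0.102 × 12.2)] = 1245 mg/L.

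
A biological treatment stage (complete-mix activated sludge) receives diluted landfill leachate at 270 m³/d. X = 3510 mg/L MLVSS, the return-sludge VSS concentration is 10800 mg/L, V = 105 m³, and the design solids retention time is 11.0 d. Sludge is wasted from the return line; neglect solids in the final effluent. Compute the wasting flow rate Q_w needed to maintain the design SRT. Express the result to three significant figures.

Q_w ≈ 3.10 m³/d

Q_w = (V·X)/(θ_c X_r) = 105.0 × 3510 / (11.0 × 10800) = 3.102 m³/d.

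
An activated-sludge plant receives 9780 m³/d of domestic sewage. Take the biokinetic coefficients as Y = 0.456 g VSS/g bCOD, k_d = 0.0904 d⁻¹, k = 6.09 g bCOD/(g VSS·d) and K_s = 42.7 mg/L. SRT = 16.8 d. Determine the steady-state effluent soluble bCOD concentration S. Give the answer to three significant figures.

For a completely mixed reactor with recycle the Lawrence–McCarty relation gives S = K_s·(1 + k_d·θ_c) / [θ_c·(Y·k − k_d) − 1] = 42.7 × (1 + 0.0904 × 16.8) / [16.8 × (0.456 × 6.09 − 0.0904) − 1] = 107.5 / 44.14 = 2.437 mg/L.

S ≈ 2.44 mg/L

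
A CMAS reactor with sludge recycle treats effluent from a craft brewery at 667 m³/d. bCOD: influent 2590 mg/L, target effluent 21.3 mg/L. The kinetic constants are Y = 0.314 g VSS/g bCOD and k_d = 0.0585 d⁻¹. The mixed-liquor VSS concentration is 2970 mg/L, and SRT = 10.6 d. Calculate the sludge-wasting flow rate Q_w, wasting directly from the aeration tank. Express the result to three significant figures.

Q_w ≈ 112 m³/d

Rearranging the biomass balance for a CMAS with decay, V = Y·Q·ΔS·θ_c / [X·(1+k_d θ_c)] = 0.314 × 667 × (2590 − 21.3) × 10.6 / [2970 × (1 + 0.0585 × 10.6)] = 5.7×10^6 / 4812 = 1185 m³.
With mixed-liquor wasting, θ_c = V/Q_w, so Q_w = V/θ_c = 1185/10.6 = 111.8 m³/d.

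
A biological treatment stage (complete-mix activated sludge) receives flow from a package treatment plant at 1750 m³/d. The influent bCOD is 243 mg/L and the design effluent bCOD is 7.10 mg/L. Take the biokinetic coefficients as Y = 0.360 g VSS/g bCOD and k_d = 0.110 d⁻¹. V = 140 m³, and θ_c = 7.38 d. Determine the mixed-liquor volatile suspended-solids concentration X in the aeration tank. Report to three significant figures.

X ≈ 4320 mg/L

X = Y·Q·ΔS·θ_c / [V·(1 + k_d θ_c)] = 0.360 × 1750 × (243 − 7.10) × 7.38 / [140 × (1 + 0.110 × 7.38)] = 4324 mg/L.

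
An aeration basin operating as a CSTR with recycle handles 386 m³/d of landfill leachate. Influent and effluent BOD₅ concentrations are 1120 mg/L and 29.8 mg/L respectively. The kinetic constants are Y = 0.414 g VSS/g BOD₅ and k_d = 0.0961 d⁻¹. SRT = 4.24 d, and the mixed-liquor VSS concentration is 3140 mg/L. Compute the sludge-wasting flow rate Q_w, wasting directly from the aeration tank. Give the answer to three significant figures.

Steady-state biomass mass balance: V·X·(1 + k_d·θ_c) = Y·Q·(S₀ − S)·θ_c, so V = 0.414 × 386 × (1120 − 29.8) × 4.24 / [3140 × (1 + 0.0961 × 4.24)] = 7.39×10^5 / 4419 = 167.1 m³.
For wasting at MLVSS concentration, Q_w = V/θ_c = 167.1/4.24 = 39.42 m³/d.

Q_w ≈ 39.4 m³/d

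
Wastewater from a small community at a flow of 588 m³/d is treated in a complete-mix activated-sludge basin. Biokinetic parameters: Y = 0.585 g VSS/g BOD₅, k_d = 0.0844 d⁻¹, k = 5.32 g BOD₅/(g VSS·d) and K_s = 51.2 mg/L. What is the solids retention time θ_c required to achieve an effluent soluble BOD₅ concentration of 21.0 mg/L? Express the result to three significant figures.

Specific growth rate at S = 21.0 mg/L: μ = YkS/(K_s+S) = 0.585·5.32·21.0/(51.2+21.0) = 0.9052 d⁻¹.
1/θ_c = 0.9052 − 0.0844 = 0.8208 d⁻¹, so θ_c = 1.218 d.

θ_c ≈ 1.22 d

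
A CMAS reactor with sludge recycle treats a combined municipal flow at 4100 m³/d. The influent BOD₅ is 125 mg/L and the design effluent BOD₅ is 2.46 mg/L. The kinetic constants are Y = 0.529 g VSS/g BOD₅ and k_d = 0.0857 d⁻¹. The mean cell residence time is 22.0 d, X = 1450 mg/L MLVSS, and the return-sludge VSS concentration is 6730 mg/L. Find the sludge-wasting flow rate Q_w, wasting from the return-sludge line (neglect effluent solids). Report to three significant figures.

Rearranging the biomass balance for a CMAS with decay, V = Y·Q·ΔS·θ_c / [X·(1+k_d θ_c)] = 0.529 × 4100 × (125 − 2.46) × 22.0 / [1450 × (1 + 0.0857 × 22.0)] = 5.85×10^6 / 4184 = 1398 m³.
θ_c = V·X/(Q_w·X_r) when wasting from the recycle, so Q_w = V·X/(θ_c·X_r) = 1398 × 1450 / (22.0 × 6730) = 13.69 m³/d.

Q_w ≈ 13.7 m³/d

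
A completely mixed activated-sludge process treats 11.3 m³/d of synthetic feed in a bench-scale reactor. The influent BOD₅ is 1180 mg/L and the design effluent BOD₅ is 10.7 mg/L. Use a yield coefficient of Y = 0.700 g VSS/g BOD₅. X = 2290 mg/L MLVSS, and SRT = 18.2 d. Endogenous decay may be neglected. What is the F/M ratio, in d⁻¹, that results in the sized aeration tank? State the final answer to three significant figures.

V·X = Y·Q·ΔS·θ_c gives V = 0.700 × 11.3 × (1180 − 10.7) × 18.2 / 2290 = 73.51 m³.
F/M = Q·S₀ / (V·X) = 11.3 × 1180 / (73.51 × 2290) = 0.07921 g BOD₅·(g VSS·d)⁻¹.

F/M ≈ 0.0792 d⁻¹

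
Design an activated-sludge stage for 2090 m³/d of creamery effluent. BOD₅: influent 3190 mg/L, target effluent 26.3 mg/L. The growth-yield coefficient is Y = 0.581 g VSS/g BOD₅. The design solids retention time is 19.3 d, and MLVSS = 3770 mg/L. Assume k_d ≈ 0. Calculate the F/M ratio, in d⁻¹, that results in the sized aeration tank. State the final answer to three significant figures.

F/M ≈ 0.0899 d⁻¹

With k_d = 0 the design equation reduces to V = Y Q (S₀−S) θ_c / X = 0.581 × 2090 × (3190 − 26.3) × 19.3 / 3770 = 19667 m³.
F/M = Q·S₀ / (V·X) = 2090 × 3190 / (19667 × 3770) = 0.08992 g BOD₅·(g VSS·d)⁻¹.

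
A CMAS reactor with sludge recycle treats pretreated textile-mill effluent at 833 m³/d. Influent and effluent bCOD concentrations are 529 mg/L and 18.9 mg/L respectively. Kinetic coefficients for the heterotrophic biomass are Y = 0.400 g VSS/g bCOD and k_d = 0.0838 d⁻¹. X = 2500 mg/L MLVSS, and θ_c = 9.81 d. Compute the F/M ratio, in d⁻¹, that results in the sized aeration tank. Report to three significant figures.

F/M ≈ 0.482 d⁻¹

From the SRT design equation V = Y Q (S₀−S) θ_c / [X (1 + k_d θ_c)] = 0.400 × 833 × (529 − 18.9) × 9.81 / [2500 × (1 + 0.0838 × 9.81)] = 1.67×10^6 / 4555 = 366.0 m³.
Food-to-microorganism ratio F/M = Q S₀ / (V X) = 833 × 529 / (366.0 × 2500) = 0.4815 d⁻¹.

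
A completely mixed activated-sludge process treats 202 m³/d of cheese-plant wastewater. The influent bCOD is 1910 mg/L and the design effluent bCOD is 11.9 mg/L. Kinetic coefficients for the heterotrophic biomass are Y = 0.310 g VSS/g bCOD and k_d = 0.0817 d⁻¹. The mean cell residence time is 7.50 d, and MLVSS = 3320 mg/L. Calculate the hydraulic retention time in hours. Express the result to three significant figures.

τ ≈ 19.8 h

From the SRT design equation V = Y Q (S₀−S) θ_c / [X (1 + k_d θ_c)] = 0.310 × 202 × (1910 − 11.9) × 7.50 / [3320 × (1 + 0.0817 × 7.50)] = 8.91×10^5 / 5354 = 166.5 m³.
τ = V/Q = 166.5/202 = 0.8242 d, or 19.78 h.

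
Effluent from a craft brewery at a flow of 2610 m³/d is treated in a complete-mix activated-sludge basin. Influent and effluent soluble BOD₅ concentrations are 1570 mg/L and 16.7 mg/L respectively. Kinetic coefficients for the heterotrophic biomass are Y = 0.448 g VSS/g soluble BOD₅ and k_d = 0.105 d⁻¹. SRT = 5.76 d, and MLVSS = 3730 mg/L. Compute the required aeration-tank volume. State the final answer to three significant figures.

V ≈ 1750 m³

From the SRT design equation V = Y Q (S₀−S) θ_c / [X (1 + k_d θ_c)] = 0.448 × 2610 × (1570 − 16.7) × 5.76 / [3730 × (1 + 0.105 × 5.76)] = 1.05×10^7 / 5986 = 1748 m³.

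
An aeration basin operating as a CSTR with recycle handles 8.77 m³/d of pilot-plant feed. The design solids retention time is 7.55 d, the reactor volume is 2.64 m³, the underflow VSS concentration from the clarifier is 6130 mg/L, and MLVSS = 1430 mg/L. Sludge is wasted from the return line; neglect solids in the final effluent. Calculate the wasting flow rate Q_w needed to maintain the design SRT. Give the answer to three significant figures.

Q_w ≈ 0.0816 m³/d

Wasting from the return line (neglecting effluent solids): Q_w = V·X / (θ_c·X_r) = 2.640 × 1430 / (7.55 × 6130) = 0.08157 m³/d.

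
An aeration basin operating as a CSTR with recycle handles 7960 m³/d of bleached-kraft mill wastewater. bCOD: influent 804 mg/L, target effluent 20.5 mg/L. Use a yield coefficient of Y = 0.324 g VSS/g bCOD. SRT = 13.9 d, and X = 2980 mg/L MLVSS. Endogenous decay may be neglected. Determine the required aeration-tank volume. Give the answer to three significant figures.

V·X = Y·Q·ΔS·θ_c gives V = 0.324 × 7960 × (804 − 20.5) × 13.9 / 2980 = 9425 m³.

V ≈ 9430 m³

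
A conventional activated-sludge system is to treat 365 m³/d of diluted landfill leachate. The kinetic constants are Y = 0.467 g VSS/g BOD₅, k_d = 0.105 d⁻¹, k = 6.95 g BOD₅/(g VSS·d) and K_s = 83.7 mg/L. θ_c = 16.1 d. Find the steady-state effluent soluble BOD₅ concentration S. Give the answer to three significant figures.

Effluent substrate depends only on kinetics and SRT: S = K_s(1 + k_d θ_c) / [θ_c(Yk − k_d) − 1] = 83.7 × (1 + 0.105 × 16.1) / [16.1 × (0.467 × 6.95 − 0.105) − 1] = 225.2 / 49.56 = 4.543 mg/L.

S ≈ 4.54 mg/L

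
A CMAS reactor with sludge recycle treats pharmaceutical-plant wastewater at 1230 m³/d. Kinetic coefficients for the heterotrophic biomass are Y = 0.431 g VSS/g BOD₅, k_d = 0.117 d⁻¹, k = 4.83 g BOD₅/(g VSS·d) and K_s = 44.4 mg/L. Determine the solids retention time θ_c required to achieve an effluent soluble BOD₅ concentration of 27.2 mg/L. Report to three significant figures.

Specific growth rate at S = 27.2 mg/L: μ = YkS/(K_s+S) = 0.431·4.83·27.2/(44.4+27.2) = 0.7908 d⁻¹.
Then 1/θ_c = μ − k_d = 0.7908 − 0.117 = 0.6738 d⁻¹, giving θ_c = 1.484 d.

θ_c ≈ 1.48 d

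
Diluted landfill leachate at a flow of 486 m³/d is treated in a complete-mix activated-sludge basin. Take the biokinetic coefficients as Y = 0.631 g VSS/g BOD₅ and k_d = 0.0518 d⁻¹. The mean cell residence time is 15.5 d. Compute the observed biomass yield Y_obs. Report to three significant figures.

Y_obs ≈ 0.350 g VSS/g BOD₅

Y_obs = Y / (1 + k_d θ_c) = 0.631 / (1 + 0.0518 × 15.5) = 0.631 / 1.803 = 0.3500.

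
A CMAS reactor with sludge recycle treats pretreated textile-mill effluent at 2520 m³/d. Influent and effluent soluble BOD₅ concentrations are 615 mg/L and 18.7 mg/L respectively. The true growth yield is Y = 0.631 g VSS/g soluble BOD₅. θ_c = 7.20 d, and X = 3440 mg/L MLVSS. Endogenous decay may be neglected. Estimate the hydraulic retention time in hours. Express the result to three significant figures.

Biomass mass balance (decay neglected): V·X = Y·Q·(S₀ − S)·θ_c, so V = 0.631 × 2520 × (615 − 18.7) × 7.20 / 3440 = 1985 m³.
HRT = V/Q = 1985 m³ / 2520 m³·d⁻¹ = 0.7875 d × 24 = 18.90 h.

τ ≈ 18.9 h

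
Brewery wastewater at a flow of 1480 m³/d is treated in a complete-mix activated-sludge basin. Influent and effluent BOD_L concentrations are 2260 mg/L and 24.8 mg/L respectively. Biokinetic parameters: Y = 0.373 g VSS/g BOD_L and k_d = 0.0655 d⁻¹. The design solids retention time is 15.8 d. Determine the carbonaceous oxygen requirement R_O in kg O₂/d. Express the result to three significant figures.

The observed yield is Y_obs = Y/(1 + k_d·θ_c) = 0.373 / (1 + 0.0655 × 15.8) = 0.373 / 2.035 = 0.1833 g VSS per g BOD_L removed.
Substrate removed = Q·(S₀ − S) = 1480 m³/d × (2260 − 24.8) g/m³ = 3.31×10^6 g/d = 3308 kg/d.
Biomass synthesised: P_X = Y_obs × 3308 = 606.4 kg VSS/d.
Carbonaceous O₂ demand = substrate oxidised − cell-mass equivalent = 3308 − 1.42 × 606.4 = 2447 kg O₂/d.

R_O ≈ 2450 kg O₂/d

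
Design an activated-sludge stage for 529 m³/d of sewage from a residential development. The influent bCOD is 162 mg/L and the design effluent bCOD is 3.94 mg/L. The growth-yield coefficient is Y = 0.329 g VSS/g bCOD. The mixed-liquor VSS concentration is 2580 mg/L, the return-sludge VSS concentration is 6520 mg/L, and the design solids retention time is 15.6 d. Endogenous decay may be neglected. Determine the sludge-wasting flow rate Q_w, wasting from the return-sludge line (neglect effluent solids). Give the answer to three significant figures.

Q_w ≈ 4.22 m³/d

With k_d = 0 the design equation reduces to V = Y Q (S₀−S) θ_c / X = 0.329 × 529 × (162 − 3.94) × 15.6 / 2580 = 166.3 m³.
Q_w = (V·X)/(θ_c X_r) = 166.3 × 2580 / (15.6 × 6520) = 4.219 m³/d.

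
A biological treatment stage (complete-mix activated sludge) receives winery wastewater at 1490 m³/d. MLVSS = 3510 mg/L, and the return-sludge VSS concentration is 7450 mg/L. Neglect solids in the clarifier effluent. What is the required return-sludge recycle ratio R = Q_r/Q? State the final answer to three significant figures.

R ≈ 0.891

Solids balance on the clarifier gives (1+R)X = R·X_r, so R = X/(X_r − X) = 3510 / (7450 − 3510) = 0.8909.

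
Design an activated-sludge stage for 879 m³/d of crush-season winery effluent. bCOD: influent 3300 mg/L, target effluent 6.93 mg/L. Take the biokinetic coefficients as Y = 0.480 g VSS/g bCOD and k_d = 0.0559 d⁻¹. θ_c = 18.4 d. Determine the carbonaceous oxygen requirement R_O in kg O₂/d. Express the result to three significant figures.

R_O ≈ 1920 kg O₂/d

Y_obs = Y / (1 + k_d θ_c) = 0.480 / (1 + 0.0559 × 18.4) = 0.480 / 2.029 = 0.2366.
Substrate removed = Q·(S₀ − S) = 879 m³/d × (3300 − 6.93) g/m³ = 2.89×10^6 g/d = 2895 kg/d.
Biomass synthesised: P_X = Y_obs × 2895 = 684.9 kg VSS/d.
R_O = Q·ΔS − 1.42 P_X = 2895 − 972.6 = 1922 kg O₂/d.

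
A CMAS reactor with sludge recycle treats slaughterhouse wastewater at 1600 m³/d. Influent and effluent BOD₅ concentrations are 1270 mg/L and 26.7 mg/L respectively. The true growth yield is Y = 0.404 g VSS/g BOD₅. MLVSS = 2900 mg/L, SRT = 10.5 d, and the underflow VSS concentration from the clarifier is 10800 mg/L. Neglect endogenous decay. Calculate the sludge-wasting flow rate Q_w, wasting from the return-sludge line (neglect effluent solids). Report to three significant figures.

Q_w ≈ 74.4 m³/d

Biomass mass balance (decay neglected): V·X = Y·Q·(S₀ − S)·θ_c, so V = 0.404 × 1600 × (1270 − 26.7) × 10.5 / 2900 = 2910 m³.
Q_w = (V·X)/(θ_c X_r) = 2910 × 2900 / (10.5 × 10800) = 74.41 m³/d.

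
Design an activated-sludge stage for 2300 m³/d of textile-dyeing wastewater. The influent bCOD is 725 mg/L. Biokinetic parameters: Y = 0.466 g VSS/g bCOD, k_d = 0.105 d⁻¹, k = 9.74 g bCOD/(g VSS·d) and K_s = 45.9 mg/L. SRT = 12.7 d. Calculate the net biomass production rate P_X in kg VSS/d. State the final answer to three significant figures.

P_X ≈ 332 kg VSS/d

For a completely mixed reactor with recycle the Lawrence–McCarty relation gives S = K_s·(1 + k_d·θ_c) / [θ_c·(Y·k − k_d) − 1] = 45.9 × (1 + 0.105 × 12.7) / [12.7 × (0.466 × 9.74 − 0.105) − 1] = 107.1 / 55.31 = 1.937 mg/L.
Correct the yield for decay: Y_obs = Y/(1 + k_d θ_c) = 0.466 / (1 + 0.105 × 12.7) = 0.466 / 2.333 = 0.1997.
ΔS = 725 − 1.94 = 723.1 mg/L, so the substrate removal rate is 2300 × 723.1/1000 = 1663 kg bCOD/d.
P_X = Y_obs · Q(S₀ − S) = 0.1997 × 1663 = 332.1 kg VSS/d.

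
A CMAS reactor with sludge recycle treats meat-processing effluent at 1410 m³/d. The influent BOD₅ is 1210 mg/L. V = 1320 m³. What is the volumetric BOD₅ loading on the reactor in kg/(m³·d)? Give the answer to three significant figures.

L_v ≈ 1.29 kg BOD₅/(m³·d)

Volumetric loading L_v = Q·S₀ / V = 1410 × 1210 g/m³ / 1320 m³ = 1292 g/(m³·d) = 1.292 kg BOD₅/(m³·d).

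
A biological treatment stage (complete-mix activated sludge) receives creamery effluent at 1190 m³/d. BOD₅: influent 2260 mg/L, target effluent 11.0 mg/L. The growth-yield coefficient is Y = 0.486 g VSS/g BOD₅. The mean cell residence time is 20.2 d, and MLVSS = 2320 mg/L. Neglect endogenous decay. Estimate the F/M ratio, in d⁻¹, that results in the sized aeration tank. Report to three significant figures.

F/M ≈ 0.102 d⁻¹

With k_d = 0 the design equation reduces to V = Y Q (S₀−S) θ_c / X = 0.486 × 1190 × (2260 − 11.0) × 20.2 / 2320 = 11325 m³.
Food-to-microorganism ratio F/M = Q S₀ / (V X) = 1190 × 2260 / (11325 × 2320) = 0.1024 d⁻¹.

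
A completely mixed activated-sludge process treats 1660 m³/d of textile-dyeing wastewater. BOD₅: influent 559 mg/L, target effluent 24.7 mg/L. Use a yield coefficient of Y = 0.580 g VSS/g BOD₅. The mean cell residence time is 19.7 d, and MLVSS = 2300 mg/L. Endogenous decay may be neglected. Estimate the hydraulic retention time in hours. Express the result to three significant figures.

V·X = Y·Q·ΔS·θ_c gives V = 0.580 × 1660 × (559 − 24.7) × 19.7 / 2300 = 4406 m³.
HRT = V/Q = 4406 m³ / 1660 m³·d⁻¹ = 2.654 d × 24 = 63.70 h.

τ ≈ 63.7 h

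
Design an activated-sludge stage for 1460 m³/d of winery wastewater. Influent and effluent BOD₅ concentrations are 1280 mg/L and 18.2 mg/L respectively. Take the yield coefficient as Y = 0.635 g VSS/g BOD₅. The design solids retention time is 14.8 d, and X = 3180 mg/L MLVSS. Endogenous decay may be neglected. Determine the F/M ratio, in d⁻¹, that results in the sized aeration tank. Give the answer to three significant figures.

V·X = Y·Q·ΔS·θ_c gives V = 0.635 × 1460 × (1280 − 18.2) × 14.8 / 3180 = 5444 m³.
Food-to-microorganism ratio F/M = Q S₀ / (V X) = 1460 × 1280 / (5444 × 3180) = 0.1079 d⁻¹.

F/M ≈ 0.108 d⁻¹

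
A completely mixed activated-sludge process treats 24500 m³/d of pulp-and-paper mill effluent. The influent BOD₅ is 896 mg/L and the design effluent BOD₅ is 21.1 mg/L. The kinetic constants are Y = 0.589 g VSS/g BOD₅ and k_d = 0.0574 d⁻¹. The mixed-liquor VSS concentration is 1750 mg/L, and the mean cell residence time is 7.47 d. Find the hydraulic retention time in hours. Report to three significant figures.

Steady-state biomass mass balance: V·X·(1 + k_d·θ_c) = Y·Q·(S₀ − S)·θ_c, so V = 0.589 × 24500 × (896 − 21.1) × 7.47 / [1750 × (1 + 0.0574 × 7.47)] = 9.43×10^7 / 2500 = 37719 m³.
HRT = V/Q = 37719 m³ / 24500 m³·d⁻¹ = 1.540 d × 24 = 36.95 h.

τ ≈ 36.9 h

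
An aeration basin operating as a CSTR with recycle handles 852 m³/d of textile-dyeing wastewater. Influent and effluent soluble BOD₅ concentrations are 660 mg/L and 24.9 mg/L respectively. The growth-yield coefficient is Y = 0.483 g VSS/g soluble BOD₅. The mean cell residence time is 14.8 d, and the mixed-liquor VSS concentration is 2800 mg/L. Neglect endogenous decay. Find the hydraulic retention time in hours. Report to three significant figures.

Biomass mass balance (decay neglected): V·X = Y·Q·(S₀ − S)·θ_c, so V = 0.483 × 852 × (660 − 24.9) × 14.8 / 2800 = 1381 m³.
τ = V/Q = 1381/852 = 1.621 d, or 38.91 h.

τ ≈ 38.9 h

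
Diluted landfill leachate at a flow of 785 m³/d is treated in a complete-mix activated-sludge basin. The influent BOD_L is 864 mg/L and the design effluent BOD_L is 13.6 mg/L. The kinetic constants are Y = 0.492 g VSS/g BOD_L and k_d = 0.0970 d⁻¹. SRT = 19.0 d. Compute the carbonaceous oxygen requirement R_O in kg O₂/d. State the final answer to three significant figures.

Correct the yield for decay: Y_obs = Y/(1 + k_d θ_c) = 0.492 / (1 + 0.0970 × 19.0) = 0.492 / 2.843 = 0.1731.
ΔS = 864 − 13.6 = 850.4 mg/L, so the substrate removal rate is 785 × 850.4/1000 = 667.6 kg BOD_L/d.
P_X = Y_obs·Q·(S₀ − S) = 0.1731 × 667.6 = 115.5 kg VSS/d.
Carbonaceous O₂ demand = substrate oxidised − cell-mass equivalent = 667.6 − 1.42 × 115.5 = 503.5 kg O₂/d.

R_O ≈ 504 kg O₂/d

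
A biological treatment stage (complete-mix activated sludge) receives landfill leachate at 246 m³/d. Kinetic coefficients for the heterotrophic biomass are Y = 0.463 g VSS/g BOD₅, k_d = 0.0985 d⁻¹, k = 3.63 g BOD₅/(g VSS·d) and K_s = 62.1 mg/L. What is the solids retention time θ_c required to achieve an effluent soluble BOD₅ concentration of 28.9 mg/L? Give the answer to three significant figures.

θ_c ≈ 2.30 d

At the target effluent, Y k S/(K_s+S) = 0.463×3.63×28.9/91.00 = 0.5338 d⁻¹.
Then 1/θ_c = μ − k_d = 0.5338 − 0.0985 = 0.4353 d⁻¹, giving θ_c = 2.297 d.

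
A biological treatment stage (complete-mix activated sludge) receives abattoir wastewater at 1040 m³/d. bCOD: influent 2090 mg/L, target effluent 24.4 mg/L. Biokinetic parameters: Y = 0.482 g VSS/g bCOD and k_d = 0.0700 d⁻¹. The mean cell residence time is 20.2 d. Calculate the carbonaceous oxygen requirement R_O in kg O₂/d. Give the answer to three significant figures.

Observed yield with endogenous decay: Y_obs = Y / (1 + k_d·θ_c) = 0.482 / (1 + 0.0700 × 20.2) = 0.482 / 2.414 = 0.1997 g VSS/g bCOD.
ΔS = 2090 − 24.4 = 2066 mg/L, so the substrate removal rate is 1040 × 2066/1000 = 2148 kg bCOD/d.
Biomass synthesised: P_X = Y_obs × 2148 = 428.9 kg VSS/d.
R_O = Q·(S₀ − S) − 1.42·P_X = 2148 − 1.42 × 428.9 = 1539 kg O₂/d.

R_O ≈ 1540 kg O₂/d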